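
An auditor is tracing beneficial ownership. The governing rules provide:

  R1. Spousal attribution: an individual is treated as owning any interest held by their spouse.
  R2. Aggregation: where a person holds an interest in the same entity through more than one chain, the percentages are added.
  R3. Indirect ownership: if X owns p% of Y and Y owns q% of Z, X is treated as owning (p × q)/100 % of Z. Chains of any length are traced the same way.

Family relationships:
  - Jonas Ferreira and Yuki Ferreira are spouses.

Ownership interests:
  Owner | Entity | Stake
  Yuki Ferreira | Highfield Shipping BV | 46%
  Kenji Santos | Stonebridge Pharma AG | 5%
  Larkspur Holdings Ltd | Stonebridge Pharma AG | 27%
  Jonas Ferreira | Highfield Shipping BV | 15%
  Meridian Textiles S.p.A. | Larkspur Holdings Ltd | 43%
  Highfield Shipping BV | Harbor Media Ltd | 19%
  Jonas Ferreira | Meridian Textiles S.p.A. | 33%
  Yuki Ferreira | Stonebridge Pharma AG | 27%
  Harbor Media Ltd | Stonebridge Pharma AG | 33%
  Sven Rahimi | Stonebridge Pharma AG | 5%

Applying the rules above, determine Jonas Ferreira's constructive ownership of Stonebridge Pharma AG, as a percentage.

By spousal attribution (R1), Jonas Ferreira is treated as also owning Yuki Ferreira's interest in Highfield Shipping BV, giving 15% + 46% = 61%.
By spousal attribution (R1), Jonas Ferreira is treated as owning Yuki Ferreira's 27% interest in Stonebridge Pharma AG.
Chain via Highfield Shipping BV → Harbor Media Ltd (R3): 61% × 19% × 33% = 3.8247% of Stonebridge Pharma AG.
Chain via Meridian Textiles S.p.A. → Larkspur Holdings Ltd (R3): 33% × 43% × 27% = 3.8313% of Stonebridge Pharma AG.
Direct interest in Stonebridge Pharma AG: 27%.
Aggregating (R2): 3.8247% + 3.8313% + 27% = 34.656%.

34.656%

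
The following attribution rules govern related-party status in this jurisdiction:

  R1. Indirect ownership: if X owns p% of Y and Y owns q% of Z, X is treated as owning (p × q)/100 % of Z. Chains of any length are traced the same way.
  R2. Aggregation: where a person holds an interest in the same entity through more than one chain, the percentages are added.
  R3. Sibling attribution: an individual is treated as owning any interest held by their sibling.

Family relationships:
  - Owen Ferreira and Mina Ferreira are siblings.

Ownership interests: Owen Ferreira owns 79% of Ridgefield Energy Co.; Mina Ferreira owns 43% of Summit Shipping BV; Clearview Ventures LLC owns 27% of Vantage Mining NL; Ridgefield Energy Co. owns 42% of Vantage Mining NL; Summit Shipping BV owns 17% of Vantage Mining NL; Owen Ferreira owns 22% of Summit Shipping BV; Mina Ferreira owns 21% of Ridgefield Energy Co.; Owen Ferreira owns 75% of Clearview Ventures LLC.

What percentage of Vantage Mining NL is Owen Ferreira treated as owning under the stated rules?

By sibling attribution (R3), Owen Ferreira is treated as also owning Mina Ferreira's interest in Ridgefield Energy Co, giving 79% + 21% = 100%.
By sibling attribution (R3), Owen Ferreira is treated as also owning Mina Ferreira's interest in Summit Shipping BV, giving 22% + 43% = 65%.
Chain via Ridgefield Energy Co. (R1): 100% × 42% = 42% of Vantage Mining NL.
Chain via Clearview Ventures LLC (R1): 75% × 27% = 20.25% of Vantage Mining NL.
Chain via Summit Shipping BV (R1): 65% × 17% = 11.05% of Vantage Mining NL.
Aggregating (R2): 42% + 20.25% + 11.05% = 73.3%.

73.3%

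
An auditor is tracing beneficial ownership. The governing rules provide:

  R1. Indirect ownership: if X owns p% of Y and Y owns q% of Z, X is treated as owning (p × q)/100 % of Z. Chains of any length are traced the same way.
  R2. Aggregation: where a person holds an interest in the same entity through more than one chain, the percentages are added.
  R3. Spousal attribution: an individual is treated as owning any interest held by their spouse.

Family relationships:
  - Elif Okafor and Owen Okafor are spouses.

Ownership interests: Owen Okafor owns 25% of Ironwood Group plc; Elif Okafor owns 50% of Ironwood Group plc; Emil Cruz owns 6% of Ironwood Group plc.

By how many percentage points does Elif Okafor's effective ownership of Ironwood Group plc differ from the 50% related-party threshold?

25

By spousal attribution (R3), Elif Okafor is treated as also owning Owen Okafor's interest in Ironwood Group plc, giving 50% + 25% = 75%.
Direct interest in Ironwood Group plc: 75%.
75% exceeds the 50% threshold by 25 percentage points.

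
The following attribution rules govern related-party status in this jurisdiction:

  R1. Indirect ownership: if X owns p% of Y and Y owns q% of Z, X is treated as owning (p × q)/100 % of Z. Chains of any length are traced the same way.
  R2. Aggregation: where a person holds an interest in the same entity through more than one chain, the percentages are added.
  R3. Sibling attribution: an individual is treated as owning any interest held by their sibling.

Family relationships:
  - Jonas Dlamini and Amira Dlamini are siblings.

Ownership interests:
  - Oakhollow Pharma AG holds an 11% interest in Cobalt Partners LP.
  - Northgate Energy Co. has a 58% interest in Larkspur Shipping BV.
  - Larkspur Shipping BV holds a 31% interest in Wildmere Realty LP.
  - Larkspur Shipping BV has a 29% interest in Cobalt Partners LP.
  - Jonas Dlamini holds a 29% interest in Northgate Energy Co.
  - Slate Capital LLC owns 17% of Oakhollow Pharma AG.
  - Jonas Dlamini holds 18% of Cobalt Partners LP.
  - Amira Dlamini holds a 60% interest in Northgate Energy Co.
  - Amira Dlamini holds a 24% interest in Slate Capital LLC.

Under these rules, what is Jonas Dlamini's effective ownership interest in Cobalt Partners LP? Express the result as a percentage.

By sibling attribution (R3), Jonas Dlamini is treated as also owning Amira Dlamini's interest in Northgate Energy Co, giving 29% + 60% = 89%.
By sibling attribution (R3), Jonas Dlamini is treated as owning Amira Dlamini's 24% interest in Slate Capital LLC.
Chain via Northgate Energy Co. → Larkspur Shipping BV (R1): 89% × 58% × 29% = 14.9698% of Cobalt Partners LP.
Direct interest in Cobalt Partners LP: 18%.
Chain via Slate Capital LLC → Oakhollow Pharma AG (R1): 24% × 17% × 11% = 0.4488% of Cobalt Partners LP.
Aggregating (R2): 14.9698% + 18% + 0.4488% = 33.4186%.

33.4186%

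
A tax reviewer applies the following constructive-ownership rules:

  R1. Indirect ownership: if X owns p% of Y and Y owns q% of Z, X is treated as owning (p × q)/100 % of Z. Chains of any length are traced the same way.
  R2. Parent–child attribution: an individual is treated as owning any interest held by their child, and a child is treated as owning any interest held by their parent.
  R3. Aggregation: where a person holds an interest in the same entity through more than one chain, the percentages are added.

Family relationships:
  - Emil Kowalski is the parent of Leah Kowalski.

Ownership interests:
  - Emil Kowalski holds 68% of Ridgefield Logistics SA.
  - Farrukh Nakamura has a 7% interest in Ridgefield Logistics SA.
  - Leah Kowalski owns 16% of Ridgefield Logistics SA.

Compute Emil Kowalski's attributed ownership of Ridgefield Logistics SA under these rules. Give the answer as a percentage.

By parent–child attribution (R2), Emil Kowalski is treated as also owning Leah Kowalski's interest in Ridgefield Logistics SA, giving 68% + 16% = 84%.
Direct interest in Ridgefield Logistics SA: 84%.

84%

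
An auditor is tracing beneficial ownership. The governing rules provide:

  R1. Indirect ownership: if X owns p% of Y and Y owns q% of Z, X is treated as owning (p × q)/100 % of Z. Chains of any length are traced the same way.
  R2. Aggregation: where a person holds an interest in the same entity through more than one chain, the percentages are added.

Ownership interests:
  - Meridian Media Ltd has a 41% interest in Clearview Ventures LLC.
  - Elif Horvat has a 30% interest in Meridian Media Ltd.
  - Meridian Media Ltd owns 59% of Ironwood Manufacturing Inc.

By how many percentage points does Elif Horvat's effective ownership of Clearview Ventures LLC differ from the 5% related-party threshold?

Chain via Meridian Media Ltd (R1): 30% × 41% = 12.3% of Clearview Ventures LLC.
12.3% exceeds the 5% threshold by 7.3 percentage points.

7.3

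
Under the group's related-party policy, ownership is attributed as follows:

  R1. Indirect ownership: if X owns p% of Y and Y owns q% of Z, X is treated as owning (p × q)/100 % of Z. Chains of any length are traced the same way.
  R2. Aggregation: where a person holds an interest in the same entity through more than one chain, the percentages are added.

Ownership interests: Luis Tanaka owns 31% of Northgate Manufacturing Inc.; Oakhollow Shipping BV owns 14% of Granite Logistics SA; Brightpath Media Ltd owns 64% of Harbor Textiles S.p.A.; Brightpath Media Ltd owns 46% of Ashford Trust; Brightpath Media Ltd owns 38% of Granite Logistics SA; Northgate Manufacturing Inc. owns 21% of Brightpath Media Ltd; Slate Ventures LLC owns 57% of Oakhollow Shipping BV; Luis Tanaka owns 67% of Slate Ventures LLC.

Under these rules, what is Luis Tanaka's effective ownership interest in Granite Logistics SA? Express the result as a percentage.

Chain via Northgate Manufacturing Inc. → Brightpath Media Ltd (R1): 31% × 21% × 38% = 2.4738% of Granite Logistics SA.
Chain via Slate Ventures LLC → Oakhollow Shipping BV (R1): 67% × 57% × 14% = 5.3466% of Granite Logistics SA.
Aggregating (R2): 2.4738% + 5.3466% = 7.8204%.

7.8204%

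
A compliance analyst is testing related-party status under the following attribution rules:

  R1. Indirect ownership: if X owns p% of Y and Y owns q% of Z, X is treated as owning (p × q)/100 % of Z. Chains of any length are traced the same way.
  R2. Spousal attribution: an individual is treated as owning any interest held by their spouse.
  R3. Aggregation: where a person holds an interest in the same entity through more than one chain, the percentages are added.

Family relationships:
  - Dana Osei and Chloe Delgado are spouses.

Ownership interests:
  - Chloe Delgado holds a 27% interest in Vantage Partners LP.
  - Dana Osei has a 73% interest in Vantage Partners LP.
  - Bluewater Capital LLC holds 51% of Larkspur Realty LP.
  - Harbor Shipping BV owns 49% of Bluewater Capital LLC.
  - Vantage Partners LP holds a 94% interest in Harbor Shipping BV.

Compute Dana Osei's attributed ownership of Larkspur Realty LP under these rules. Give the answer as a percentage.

By spousal attribution (R2), Dana Osei is treated as also owning Chloe Delgado's interest in Vantage Partners LP, giving 73% + 27% = 100%.
Chain via Vantage Partners LP → Harbor Shipping BV → Bluewater Capital LLC (R1): 100% × 94% × 49% × 51% = 23.4906% of Larkspur Realty LP.

23.4906%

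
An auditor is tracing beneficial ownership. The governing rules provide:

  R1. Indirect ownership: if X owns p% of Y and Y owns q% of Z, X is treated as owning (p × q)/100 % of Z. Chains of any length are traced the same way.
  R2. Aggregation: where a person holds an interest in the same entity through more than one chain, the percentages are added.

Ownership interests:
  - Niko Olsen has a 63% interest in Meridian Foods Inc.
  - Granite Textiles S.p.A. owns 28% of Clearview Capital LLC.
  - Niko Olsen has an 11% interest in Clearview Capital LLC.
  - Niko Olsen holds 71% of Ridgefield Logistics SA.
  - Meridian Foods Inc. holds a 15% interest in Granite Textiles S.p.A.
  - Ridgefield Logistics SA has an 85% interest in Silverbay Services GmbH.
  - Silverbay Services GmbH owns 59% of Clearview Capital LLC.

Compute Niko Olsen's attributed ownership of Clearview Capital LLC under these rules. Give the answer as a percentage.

Chain via Meridian Foods Inc. → Granite Textiles S.p.A. (R1): 63% × 15% × 28% = 2.646% of Clearview Capital LLC.
Chain via Ridgefield Logistics SA → Silverbay Services GmbH (R1): 71% × 85% × 59% = 35.6065% of Clearview Capital LLC.
Direct interest in Clearview Capital LLC: 11%.
Aggregating (R2): 2.646% + 35.6065% + 11% = 49.2525%.

49.2525%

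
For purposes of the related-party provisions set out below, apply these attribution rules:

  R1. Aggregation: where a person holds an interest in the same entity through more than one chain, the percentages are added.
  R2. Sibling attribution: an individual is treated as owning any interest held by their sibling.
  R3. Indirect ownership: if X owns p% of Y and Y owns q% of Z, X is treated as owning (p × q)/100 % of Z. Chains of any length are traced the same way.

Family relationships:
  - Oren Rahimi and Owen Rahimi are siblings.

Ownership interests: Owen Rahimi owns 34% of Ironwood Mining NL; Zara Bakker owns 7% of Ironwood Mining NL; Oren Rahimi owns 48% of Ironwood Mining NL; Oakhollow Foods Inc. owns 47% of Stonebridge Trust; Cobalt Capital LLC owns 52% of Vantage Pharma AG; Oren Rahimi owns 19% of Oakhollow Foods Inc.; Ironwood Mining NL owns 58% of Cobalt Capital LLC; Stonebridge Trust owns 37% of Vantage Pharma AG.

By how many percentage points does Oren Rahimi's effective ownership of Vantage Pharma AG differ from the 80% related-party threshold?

By sibling attribution (R2), Oren Rahimi is treated as also owning Owen Rahimi's interest in Ironwood Mining NL, giving 48% + 34% = 82%.
Chain via Ironwood Mining NL → Cobalt Capital LLC (R3): 82% × 58% × 52% = 24.7312% of Vantage Pharma AG.
Chain via Oakhollow Foods Inc. → Stonebridge Trust (R3): 19% × 47% × 37% = 3.3041% of Vantage Pharma AG.
Aggregating (R1): 24.7312% + 3.3041% = 28.0353%.
28.0353% falls short of the 80% threshold by 51.9647 percentage points.

51.9647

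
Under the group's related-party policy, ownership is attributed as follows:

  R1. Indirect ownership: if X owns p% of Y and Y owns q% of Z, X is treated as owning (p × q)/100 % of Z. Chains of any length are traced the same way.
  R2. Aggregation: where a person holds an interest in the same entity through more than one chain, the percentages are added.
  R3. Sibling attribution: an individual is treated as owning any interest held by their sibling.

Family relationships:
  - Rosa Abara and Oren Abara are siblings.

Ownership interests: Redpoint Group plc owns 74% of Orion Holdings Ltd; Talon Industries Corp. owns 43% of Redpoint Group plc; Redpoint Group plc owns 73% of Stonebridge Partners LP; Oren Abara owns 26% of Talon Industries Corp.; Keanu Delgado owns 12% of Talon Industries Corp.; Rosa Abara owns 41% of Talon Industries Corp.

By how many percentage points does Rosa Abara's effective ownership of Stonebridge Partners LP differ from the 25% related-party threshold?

3.9687

By sibling attribution (R3), Rosa Abara is treated as also owning Oren Abara's interest in Talon Industries Corp, giving 41% + 26% = 67%.
Chain via Talon Industries Corp. → Redpoint Group plc (R1): 67% × 43% × 73% = 21.0313% of Stonebridge Partners LP.
21.0313% falls short of the 25% threshold by 3.9687 percentage points.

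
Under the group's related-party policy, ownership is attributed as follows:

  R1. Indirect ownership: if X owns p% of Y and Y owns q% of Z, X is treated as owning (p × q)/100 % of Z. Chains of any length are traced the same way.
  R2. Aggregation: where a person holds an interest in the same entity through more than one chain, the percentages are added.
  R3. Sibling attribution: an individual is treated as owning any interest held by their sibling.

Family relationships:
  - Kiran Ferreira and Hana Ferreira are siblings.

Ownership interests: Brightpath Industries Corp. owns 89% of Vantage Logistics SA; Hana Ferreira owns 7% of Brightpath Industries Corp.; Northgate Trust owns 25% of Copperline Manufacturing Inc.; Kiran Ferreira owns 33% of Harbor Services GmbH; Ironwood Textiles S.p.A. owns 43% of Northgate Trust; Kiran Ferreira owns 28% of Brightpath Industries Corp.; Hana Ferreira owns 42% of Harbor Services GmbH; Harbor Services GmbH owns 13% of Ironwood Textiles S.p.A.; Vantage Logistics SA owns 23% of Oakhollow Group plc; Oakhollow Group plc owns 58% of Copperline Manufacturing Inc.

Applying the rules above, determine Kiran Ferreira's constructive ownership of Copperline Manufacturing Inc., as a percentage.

By sibling attribution (R3), Kiran Ferreira is treated as also owning Hana Ferreira's interest in Harbor Services GmbH, giving 33% + 42% = 75%.
By sibling attribution (R3), Kiran Ferreira is treated as also owning Hana Ferreira's interest in Brightpath Industries Corp, giving 28% + 7% = 35%.
Chain via Harbor Services GmbH → Ironwood Textiles S.p.A. → Northgate Trust (R1): 75% × 13% × 43% × 25% = 1.048125% of Copperline Manufacturing Inc.
Chain via Brightpath Industries Corp. → Vantage Logistics SA → Oakhollow Group plc (R1): 35% × 89% × 23% × 58% = 4.15541% of Copperline Manufacturing Inc.
Aggregating (R2): 1.048125% + 4.15541% = 5.203535%.

5.203535%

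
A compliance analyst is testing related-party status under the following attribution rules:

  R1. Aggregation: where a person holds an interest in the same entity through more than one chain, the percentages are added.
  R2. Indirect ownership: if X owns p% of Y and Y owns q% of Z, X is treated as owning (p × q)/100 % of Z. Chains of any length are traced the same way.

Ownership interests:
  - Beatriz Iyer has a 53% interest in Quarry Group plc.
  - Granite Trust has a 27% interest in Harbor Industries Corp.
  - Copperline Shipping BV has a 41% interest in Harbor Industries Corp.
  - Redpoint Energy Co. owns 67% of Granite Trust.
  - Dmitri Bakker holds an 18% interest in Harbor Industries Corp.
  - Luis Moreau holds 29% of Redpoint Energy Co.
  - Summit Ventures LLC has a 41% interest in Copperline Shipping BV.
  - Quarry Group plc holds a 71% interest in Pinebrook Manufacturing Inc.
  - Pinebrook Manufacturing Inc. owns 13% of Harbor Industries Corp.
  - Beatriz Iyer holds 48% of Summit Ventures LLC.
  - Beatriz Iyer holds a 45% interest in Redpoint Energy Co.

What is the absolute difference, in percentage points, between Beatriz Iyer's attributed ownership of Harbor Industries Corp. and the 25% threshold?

3.8988

Chain via Summit Ventures LLC → Copperline Shipping BV (R2): 48% × 41% × 41% = 8.0688% of Harbor Industries Corp.
Chain via Quarry Group plc → Pinebrook Manufacturing Inc. (R2): 53% × 71% × 13% = 4.8919% of Harbor Industries Corp.
Chain via Redpoint Energy Co. → Granite Trust (R2): 45% × 67% × 27% = 8.1405% of Harbor Industries Corp.
Aggregating (R1): 8.0688% + 4.8919% + 8.1405% = 21.1012%.
21.1012% falls short of the 25% threshold by 3.8988 percentage points.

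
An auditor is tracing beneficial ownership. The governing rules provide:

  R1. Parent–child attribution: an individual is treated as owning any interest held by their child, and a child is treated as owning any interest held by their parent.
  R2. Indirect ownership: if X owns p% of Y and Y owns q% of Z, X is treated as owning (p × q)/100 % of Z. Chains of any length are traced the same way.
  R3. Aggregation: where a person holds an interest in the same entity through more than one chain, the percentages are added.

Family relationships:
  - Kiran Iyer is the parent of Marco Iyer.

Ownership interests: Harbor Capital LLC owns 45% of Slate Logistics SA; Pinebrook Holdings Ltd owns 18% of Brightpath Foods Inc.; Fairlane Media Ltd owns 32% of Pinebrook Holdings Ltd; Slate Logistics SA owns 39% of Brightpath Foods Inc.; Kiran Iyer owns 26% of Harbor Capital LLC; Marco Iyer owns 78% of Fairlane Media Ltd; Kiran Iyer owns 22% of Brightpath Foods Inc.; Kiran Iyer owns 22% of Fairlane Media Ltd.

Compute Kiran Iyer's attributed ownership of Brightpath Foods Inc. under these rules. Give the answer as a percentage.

By parent–child attribution (R1), Kiran Iyer is treated as also owning Marco Iyer's interest in Fairlane Media Ltd, giving 22% + 78% = 100%.
Chain via Fairlane Media Ltd → Pinebrook Holdings Ltd (R2): 100% × 32% × 18% = 5.76% of Brightpath Foods Inc.
Chain via Harbor Capital LLC → Slate Logistics SA (R2): 26% × 45% × 39% = 4.563% of Brightpath Foods Inc.
Direct interest in Brightpath Foods Inc: 22%.
Aggregating (R3): 5.76% + 4.563% + 22% = 32.323%.

32.323%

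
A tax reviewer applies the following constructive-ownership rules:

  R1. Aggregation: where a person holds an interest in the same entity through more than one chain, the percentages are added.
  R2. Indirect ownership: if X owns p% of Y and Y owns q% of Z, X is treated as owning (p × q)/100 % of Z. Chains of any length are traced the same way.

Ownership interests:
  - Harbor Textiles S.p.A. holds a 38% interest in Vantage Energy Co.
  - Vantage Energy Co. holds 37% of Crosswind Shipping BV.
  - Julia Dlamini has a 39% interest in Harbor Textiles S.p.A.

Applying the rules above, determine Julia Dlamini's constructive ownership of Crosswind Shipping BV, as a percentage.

5.4834%

Chain via Harbor Textiles S.p.A. → Vantage Energy Co. (R2): 39% × 38% × 37% = 5.4834% of Crosswind Shipping BV.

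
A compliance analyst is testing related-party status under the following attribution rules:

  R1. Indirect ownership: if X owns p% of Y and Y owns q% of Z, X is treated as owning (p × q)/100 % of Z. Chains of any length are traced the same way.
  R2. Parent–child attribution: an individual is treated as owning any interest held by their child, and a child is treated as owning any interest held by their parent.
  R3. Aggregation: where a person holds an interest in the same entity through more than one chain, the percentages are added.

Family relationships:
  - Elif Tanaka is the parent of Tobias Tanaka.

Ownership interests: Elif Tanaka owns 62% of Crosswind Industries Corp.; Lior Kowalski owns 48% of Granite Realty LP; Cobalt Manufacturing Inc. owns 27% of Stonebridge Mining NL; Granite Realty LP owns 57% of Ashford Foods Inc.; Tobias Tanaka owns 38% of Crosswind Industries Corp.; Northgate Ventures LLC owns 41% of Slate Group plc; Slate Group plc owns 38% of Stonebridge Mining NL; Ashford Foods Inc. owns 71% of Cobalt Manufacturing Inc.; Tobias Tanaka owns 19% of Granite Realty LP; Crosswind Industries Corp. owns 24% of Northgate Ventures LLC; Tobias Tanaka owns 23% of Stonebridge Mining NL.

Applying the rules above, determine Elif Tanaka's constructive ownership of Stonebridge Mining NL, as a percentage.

28.815311%

By parent–child attribution (R2), Elif Tanaka is treated as also owning Tobias Tanaka's interest in Crosswind Industries Corp, giving 62% + 38% = 100%.
By parent–child attribution (R2), Elif Tanaka is treated as owning Tobias Tanaka's 19% interest in Granite Realty LP.
By parent–child attribution (R2), Elif Tanaka is treated as owning Tobias Tanaka's 23% interest in Stonebridge Mining NL.
Chain via Crosswind Industries Corp. → Northgate Ventures LLC → Slate Group plc (R1): 100% × 24% × 41% × 38% = 3.7392% of Stonebridge Mining NL.
Chain via Granite Realty LP → Ashford Foods Inc. → Cobalt Manufacturing Inc. (R1): 19% × 57% × 71% × 27% = 2.076111% of Stonebridge Mining NL.
Direct interest in Stonebridge Mining NL: 23%.
Aggregating (R3): 3.7392% + 2.076111% + 23% = 28.815311%.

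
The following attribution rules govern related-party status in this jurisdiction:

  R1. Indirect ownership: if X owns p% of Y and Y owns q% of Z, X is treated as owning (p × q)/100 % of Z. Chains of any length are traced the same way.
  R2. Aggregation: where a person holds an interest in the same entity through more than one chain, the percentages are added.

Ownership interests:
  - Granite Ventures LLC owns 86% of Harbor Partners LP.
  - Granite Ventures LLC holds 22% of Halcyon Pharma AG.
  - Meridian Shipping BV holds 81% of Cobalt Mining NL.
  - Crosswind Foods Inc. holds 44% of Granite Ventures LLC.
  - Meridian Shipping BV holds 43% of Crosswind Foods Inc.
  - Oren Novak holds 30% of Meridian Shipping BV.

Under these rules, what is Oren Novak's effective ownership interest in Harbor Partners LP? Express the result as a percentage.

4.88136%

Chain via Meridian Shipping BV → Crosswind Foods Inc. → Granite Ventures LLC (R1): 30% × 43% × 44% × 86% = 4.88136% of Harbor Partners LP.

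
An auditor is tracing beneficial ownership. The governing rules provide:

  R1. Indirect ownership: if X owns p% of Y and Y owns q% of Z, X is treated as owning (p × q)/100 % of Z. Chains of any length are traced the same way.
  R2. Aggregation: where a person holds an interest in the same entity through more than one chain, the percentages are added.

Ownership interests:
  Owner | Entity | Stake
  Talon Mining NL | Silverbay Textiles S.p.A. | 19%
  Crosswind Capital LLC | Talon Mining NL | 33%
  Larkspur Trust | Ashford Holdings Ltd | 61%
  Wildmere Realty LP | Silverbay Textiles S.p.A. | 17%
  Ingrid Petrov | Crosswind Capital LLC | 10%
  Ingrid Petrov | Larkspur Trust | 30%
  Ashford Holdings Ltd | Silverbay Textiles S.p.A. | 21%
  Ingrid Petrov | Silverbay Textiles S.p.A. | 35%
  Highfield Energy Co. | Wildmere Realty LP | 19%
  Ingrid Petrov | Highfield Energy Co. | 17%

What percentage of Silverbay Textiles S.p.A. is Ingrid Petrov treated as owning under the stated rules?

Chain via Highfield Energy Co. → Wildmere Realty LP (R1): 17% × 19% × 17% = 0.5491% of Silverbay Textiles S.p.A.
Chain via Crosswind Capital LLC → Talon Mining NL (R1): 10% × 33% × 19% = 0.627% of Silverbay Textiles S.p.A.
Chain via Larkspur Trust → Ashford Holdings Ltd (R1): 30% × 61% × 21% = 3.843% of Silverbay Textiles S.p.A.
Direct interest in Silverbay Textiles S.p.A: 35%.
Aggregating (R2): 0.5491% + 0.627% + 3.843% + 35% = 40.0191%.

40.0191%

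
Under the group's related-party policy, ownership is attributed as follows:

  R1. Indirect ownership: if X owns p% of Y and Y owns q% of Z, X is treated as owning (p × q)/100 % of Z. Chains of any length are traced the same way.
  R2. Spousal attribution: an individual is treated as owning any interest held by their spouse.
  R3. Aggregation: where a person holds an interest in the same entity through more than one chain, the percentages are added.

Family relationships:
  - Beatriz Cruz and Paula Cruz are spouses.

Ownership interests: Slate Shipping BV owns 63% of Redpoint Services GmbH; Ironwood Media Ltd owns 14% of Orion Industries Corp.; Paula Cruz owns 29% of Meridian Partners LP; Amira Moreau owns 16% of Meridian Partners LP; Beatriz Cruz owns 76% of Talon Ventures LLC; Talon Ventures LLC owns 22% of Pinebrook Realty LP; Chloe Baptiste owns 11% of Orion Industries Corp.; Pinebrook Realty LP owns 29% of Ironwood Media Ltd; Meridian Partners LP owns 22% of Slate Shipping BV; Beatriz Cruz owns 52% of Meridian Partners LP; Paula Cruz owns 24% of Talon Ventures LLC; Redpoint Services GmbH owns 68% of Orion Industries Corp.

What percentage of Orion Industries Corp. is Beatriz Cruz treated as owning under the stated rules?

By spousal attribution (R2), Beatriz Cruz is treated as also owning Paula Cruz's interest in Talon Ventures LLC, giving 76% + 24% = 100%.
By spousal attribution (R2), Beatriz Cruz is treated as also owning Paula Cruz's interest in Meridian Partners LP, giving 52% + 29% = 81%.
Chain via Talon Ventures LLC → Pinebrook Realty LP → Ironwood Media Ltd (R1): 100% × 22% × 29% × 14% = 0.8932% of Orion Industries Corp.
Chain via Meridian Partners LP → Slate Shipping BV → Redpoint Services GmbH (R1): 81% × 22% × 63% × 68% = 7.634088% of Orion Industries Corp.
Aggregating (R3): 0.8932% + 7.634088% = 8.527288%.

8.527288%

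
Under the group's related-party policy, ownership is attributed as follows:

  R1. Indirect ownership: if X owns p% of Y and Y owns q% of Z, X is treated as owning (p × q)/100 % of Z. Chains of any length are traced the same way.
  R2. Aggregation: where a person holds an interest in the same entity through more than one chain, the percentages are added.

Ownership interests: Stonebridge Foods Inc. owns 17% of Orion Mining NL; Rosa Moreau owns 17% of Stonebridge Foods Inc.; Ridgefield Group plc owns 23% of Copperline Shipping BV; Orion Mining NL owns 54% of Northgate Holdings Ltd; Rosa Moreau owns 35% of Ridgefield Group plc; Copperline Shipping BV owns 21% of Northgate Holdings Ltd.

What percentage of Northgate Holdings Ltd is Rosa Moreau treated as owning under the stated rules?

Chain via Stonebridge Foods Inc. → Orion Mining NL (R1): 17% × 17% × 54% = 1.5606% of Northgate Holdings Ltd.
Chain via Ridgefield Group plc → Copperline Shipping BV (R1): 35% × 23% × 21% = 1.6905% of Northgate Holdings Ltd.
Aggregating (R2): 1.5606% + 1.6905% = 3.2511%.

3.2511%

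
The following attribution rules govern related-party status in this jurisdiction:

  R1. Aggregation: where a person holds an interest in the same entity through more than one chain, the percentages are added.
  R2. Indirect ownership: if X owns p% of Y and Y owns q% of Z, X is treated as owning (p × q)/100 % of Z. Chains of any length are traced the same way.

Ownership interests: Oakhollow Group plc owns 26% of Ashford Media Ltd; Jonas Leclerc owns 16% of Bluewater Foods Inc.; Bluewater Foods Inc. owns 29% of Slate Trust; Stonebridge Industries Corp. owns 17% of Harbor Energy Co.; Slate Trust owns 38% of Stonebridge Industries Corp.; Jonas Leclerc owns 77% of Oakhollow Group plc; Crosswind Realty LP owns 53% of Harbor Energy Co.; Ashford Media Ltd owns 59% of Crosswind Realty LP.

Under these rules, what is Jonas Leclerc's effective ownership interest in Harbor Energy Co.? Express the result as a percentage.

6.559998%

Chain via Oakhollow Group plc → Ashford Media Ltd → Crosswind Realty LP (R2): 77% × 26% × 59% × 53% = 6.260254% of Harbor Energy Co.
Chain via Bluewater Foods Inc. → Slate Trust → Stonebridge Industries Corp. (R2): 16% × 29% × 38% × 17% = 0.299744% of Harbor Energy Co.
Aggregating (R1): 6.260254% + 0.299744% = 6.559998%.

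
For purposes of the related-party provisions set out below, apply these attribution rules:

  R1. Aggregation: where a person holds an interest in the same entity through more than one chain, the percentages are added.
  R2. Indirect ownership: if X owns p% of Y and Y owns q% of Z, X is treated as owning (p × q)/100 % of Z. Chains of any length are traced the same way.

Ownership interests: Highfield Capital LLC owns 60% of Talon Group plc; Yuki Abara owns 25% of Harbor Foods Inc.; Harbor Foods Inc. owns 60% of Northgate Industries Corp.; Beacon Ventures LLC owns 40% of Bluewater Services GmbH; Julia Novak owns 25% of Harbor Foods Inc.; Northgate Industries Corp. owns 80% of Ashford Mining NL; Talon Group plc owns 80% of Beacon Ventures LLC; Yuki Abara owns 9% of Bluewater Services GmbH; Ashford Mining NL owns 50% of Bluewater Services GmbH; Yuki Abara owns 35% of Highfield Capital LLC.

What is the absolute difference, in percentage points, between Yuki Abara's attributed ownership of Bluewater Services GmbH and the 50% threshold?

28.28

Chain via Harbor Foods Inc. → Northgate Industries Corp. → Ashford Mining NL (R2): 25% × 60% × 80% × 50% = 6% of Bluewater Services GmbH.
Chain via Highfield Capital LLC → Talon Group plc → Beacon Ventures LLC (R2): 35% × 60% × 80% × 40% = 6.72% of Bluewater Services GmbH.
Direct interest in Bluewater Services GmbH: 9%.
Aggregating (R1): 6% + 6.72% + 9% = 21.72%.
21.72% falls short of the 50% threshold by 28.28 percentage points.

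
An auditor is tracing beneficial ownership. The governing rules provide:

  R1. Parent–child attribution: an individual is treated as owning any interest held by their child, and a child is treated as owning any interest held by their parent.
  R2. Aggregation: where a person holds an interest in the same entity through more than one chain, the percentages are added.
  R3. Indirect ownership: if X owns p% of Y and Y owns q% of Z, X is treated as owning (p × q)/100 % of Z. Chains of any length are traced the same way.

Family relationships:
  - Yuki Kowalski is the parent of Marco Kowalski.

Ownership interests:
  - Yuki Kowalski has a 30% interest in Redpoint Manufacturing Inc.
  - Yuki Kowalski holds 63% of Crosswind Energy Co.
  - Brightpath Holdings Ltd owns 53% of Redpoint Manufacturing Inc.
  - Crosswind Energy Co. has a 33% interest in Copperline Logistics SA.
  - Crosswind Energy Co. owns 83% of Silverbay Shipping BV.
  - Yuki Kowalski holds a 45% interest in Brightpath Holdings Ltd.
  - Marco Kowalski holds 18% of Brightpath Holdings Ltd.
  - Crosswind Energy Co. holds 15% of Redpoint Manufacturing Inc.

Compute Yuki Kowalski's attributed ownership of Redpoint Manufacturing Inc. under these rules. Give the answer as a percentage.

72.84%

By parent–child attribution (R1), Yuki Kowalski is treated as also owning Marco Kowalski's interest in Brightpath Holdings Ltd, giving 45% + 18% = 63%.
Chain via Brightpath Holdings Ltd (R3): 63% × 53% = 33.39% of Redpoint Manufacturing Inc.
Chain via Crosswind Energy Co. (R3): 63% × 15% = 9.45% of Redpoint Manufacturing Inc.
Direct interest in Redpoint Manufacturing Inc: 30%.
Aggregating (R2): 33.39% + 9.45% + 30% = 72.84%.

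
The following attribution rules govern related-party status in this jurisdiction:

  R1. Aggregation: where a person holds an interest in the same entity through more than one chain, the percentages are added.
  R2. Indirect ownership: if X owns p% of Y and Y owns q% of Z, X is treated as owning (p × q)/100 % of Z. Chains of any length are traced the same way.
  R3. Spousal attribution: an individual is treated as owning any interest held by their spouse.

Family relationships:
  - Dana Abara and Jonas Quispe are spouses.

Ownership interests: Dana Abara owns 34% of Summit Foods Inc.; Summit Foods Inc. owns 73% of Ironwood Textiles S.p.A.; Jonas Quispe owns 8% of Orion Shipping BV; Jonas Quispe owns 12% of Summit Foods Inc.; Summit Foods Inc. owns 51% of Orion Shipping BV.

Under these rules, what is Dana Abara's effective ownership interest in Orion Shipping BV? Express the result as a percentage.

By spousal attribution (R3), Dana Abara is treated as also owning Jonas Quispe's interest in Summit Foods Inc, giving 34% + 12% = 46%.
By spousal attribution (R3), Dana Abara is treated as owning Jonas Quispe's 8% interest in Orion Shipping BV.
Chain via Summit Foods Inc. (R2): 46% × 51% = 23.46% of Orion Shipping BV.
Direct interest in Orion Shipping BV: 8%.
Aggregating (R1): 23.46% + 8% = 31.46%.

31.46%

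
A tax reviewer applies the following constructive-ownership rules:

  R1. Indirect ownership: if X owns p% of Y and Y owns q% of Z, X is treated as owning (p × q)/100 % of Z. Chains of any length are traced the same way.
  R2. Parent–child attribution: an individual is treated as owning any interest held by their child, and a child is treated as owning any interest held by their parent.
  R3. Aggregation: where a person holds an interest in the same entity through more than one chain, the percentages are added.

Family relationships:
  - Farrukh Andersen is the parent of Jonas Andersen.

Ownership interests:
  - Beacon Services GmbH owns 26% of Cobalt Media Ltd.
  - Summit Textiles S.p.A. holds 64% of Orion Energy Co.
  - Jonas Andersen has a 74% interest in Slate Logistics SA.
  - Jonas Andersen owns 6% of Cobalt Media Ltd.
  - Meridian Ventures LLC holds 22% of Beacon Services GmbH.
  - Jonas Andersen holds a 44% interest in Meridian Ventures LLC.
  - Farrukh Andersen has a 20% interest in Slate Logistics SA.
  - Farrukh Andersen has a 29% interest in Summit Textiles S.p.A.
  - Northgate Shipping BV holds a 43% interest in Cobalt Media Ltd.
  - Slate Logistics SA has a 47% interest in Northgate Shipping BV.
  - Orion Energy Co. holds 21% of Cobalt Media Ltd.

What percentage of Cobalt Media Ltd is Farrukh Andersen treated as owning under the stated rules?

31.4118%

By parent–child attribution (R2), Farrukh Andersen is treated as also owning Jonas Andersen's interest in Slate Logistics SA, giving 20% + 74% = 94%.
By parent–child attribution (R2), Farrukh Andersen is treated as owning Jonas Andersen's 44% interest in Meridian Ventures LLC.
By parent–child attribution (R2), Farrukh Andersen is treated as owning Jonas Andersen's 6% interest in Cobalt Media Ltd.
Chain via Summit Textiles S.p.A. → Orion Energy Co. (R1): 29% × 64% × 21% = 3.8976% of Cobalt Media Ltd.
Chain via Slate Logistics SA → Northgate Shipping BV (R1): 94% × 47% × 43% = 18.9974% of Cobalt Media Ltd.
Chain via Meridian Ventures LLC → Beacon Services GmbH (R1): 44% × 22% × 26% = 2.5168% of Cobalt Media Ltd.
Direct interest in Cobalt Media Ltd: 6%.
Aggregating (R3): 3.8976% + 18.9974% + 2.5168% + 6% = 31.4118%.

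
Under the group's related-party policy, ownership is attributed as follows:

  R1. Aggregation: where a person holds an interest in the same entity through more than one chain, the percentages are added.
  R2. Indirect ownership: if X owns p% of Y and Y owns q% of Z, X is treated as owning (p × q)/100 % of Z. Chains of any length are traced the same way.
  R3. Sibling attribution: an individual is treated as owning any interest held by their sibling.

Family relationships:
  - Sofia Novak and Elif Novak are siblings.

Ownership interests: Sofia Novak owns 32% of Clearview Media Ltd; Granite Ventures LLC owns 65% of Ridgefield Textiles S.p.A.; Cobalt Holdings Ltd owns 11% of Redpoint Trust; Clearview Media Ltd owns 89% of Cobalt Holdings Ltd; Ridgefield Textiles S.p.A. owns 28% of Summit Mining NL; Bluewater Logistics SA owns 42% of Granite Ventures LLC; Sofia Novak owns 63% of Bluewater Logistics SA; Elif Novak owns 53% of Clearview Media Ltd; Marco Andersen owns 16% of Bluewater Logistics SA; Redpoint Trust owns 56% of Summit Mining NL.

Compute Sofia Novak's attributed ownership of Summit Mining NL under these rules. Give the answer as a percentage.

9.47576%

By sibling attribution (R3), Sofia Novak is treated as also owning Elif Novak's interest in Clearview Media Ltd, giving 32% + 53% = 85%.
Chain via Bluewater Logistics SA → Granite Ventures LLC → Ridgefield Textiles S.p.A. (R2): 63% × 42% × 65% × 28% = 4.81572% of Summit Mining NL.
Chain via Clearview Media Ltd → Cobalt Holdings Ltd → Redpoint Trust (R2): 85% × 89% × 11% × 56% = 4.66004% of Summit Mining NL.
Aggregating (R1): 4.81572% + 4.66004% = 9.47576%.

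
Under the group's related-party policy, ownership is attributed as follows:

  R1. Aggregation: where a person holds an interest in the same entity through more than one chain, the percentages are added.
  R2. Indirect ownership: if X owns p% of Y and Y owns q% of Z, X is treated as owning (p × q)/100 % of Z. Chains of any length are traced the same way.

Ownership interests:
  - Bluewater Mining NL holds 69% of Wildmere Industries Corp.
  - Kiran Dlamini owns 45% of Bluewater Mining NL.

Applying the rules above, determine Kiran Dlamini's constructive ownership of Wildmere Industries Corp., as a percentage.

31.05%

Chain via Bluewater Mining NL (R2): 45% × 69% = 31.05% of Wildmere Industries Corp.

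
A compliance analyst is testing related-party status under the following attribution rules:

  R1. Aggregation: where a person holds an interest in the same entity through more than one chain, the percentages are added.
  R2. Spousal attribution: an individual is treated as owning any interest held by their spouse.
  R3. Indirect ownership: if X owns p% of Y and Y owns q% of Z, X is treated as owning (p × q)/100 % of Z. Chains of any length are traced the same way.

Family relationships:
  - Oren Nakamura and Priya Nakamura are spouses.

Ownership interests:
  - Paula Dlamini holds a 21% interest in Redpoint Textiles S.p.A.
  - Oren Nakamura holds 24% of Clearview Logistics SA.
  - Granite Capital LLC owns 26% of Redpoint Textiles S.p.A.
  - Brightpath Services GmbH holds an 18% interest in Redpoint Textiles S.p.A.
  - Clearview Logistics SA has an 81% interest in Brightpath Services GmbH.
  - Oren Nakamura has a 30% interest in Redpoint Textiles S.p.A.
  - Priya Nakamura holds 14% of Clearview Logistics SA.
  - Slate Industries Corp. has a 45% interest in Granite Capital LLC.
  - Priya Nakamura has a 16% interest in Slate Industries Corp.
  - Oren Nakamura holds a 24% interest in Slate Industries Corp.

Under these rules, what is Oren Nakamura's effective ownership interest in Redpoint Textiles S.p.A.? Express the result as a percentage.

40.2204%

By spousal attribution (R2), Oren Nakamura is treated as also owning Priya Nakamura's interest in Slate Industries Corp, giving 24% + 16% = 40%.
By spousal attribution (R2), Oren Nakamura is treated as also owning Priya Nakamura's interest in Clearview Logistics SA, giving 24% + 14% = 38%.
Chain via Slate Industries Corp. → Granite Capital LLC (R3): 40% × 45% × 26% = 4.68% of Redpoint Textiles S.p.A.
Chain via Clearview Logistics SA → Brightpath Services GmbH (R3): 38% × 81% × 18% = 5.5404% of Redpoint Textiles S.p.A.
Direct interest in Redpoint Textiles S.p.A: 30%.
Aggregating (R1): 4.68% + 5.5404% + 30% = 40.2204%.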